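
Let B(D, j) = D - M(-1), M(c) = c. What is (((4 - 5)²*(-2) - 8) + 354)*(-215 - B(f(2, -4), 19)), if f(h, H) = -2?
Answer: -73616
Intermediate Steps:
B(D, j) = 1 + D (B(D, j) = D - 1*(-1) = D + 1 = 1 + D)
(((4 - 5)²*(-2) - 8) + 354)*(-215 - B(f(2, -4), 19)) = (((4 - 5)²*(-2) - 8) + 354)*(-215 - (1 - 2)) = (((-1)²*(-2) - 8) + 354)*(-215 - 1*(-1)) = ((1*(-2) - 8) + 354)*(-215 + 1) = ((-2 - 8) + 354)*(-214) = (-10 + 354)*(-214) = 344*(-214) = -73616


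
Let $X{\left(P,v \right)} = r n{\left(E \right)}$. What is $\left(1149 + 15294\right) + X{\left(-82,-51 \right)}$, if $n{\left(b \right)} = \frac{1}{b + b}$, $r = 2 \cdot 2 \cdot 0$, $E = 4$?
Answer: $16443$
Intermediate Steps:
$r = 0$ ($r = 4 \cdot 0 = 0$)
$n{\left(b \right)} = \frac{1}{2 b}$
$X{\left(P,v \right)} = 0$ ($X{\left(P,v \right)} = 0 \frac{1}{2 \cdot 4} = 0 \cdot \frac{1}{2} \cdot \frac{1}{4} = 0 \cdot \frac{1}{8} = 0$)
$\left(1149 + 15294\right) + X{\left(-82,-51 \right)} = \left(1149 + 15294\right) + 0 = 16443 + 0 = 16443$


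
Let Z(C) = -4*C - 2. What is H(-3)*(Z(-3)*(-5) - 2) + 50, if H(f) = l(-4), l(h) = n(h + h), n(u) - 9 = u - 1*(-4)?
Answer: -210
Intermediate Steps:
n(u) = 13 + u (n(u) = 9 + (u - 1*(-4)) = 9 + (u + 4) = 9 + (4 + u) = 13 + u)
l(h) = 13 + 2*h (l(h) = 13 + (h + h) = 13 + 2*h)
Z(C) = -2 - 4*C
H(f) = 5 (H(f) = 13 + 2*(-4) = 13 - 8 = 5)
H(-3)*(Z(-3)*(-5) - 2) + 50 = 5*((-2 - 4*(-3))*(-5) - 2) + 50 = 5*((-2 + 12)*(-5) - 2) + 50 = 5*(10*(-5) - 2) + 50 = 5*(-50 - 2) + 50 = 5*(-52) + 50 = -260 + 50 = -210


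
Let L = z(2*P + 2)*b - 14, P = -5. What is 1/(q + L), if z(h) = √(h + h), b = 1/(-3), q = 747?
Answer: 6597/4835617 + 12*I/4835617 ≈ 0.0013643 + 2.4816e-6*I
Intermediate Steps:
b = -⅓ ≈ -0.33333
z(h) = √2*√h (z(h) = √(2*h) = √2*√h)
L = -14 - 4*I/3 (L = (√2*√(2*(-5) + 2))*(-⅓) - 14 = (√2*√(-10 + 2))*(-⅓) - 14 = (√2*√(-8))*(-⅓) - 14 = (√2*(2*I*√2))*(-⅓) - 14 = (4*I)*(-⅓) - 14 = -4*I/3 - 14 = -14 - 4*I/3 ≈ -14.0 - 1.3333*I)
1/(q + L) = 1/(747 + (-14 - 4*I/3)) = 1/(733 - 4*I/3) = 9*(733 + 4*I/3)/4835617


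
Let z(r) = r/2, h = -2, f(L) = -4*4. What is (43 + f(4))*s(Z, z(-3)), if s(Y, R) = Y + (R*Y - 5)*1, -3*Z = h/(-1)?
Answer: -126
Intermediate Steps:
f(L) = -16
z(r) = r/2 (z(r) = r*(½) = r/2)
Z = -⅔ (Z = -(-2)/(3*(-1)) = -(-2)*(-1)/3 = -⅓*2 = -⅔ ≈ -0.66667)
s(Y, R) = -5 + Y + R*Y (s(Y, R) = Y + (-5 + R*Y)*1 = Y + (-5 + R*Y) = -5 + Y + R*Y)
(43 + f(4))*s(Z, z(-3)) = (43 - 16)*(-5 - ⅔ + ((½)*(-3))*(-⅔)) = 27*(-5 - ⅔ - 3/2*(-⅔)) = 27*(-5 - ⅔ + 1) = 27*(-14/3) = -126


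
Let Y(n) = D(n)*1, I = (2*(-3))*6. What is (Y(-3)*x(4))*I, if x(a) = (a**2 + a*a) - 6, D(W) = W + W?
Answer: 5616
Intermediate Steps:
D(W) = 2*W
x(a) = -6 + 2*a**2 (x(a) = (a**2 + a**2) - 6 = 2*a**2 - 6 = -6 + 2*a**2)
I = -36 (I = -6*6 = -36)
Y(n) = 2*n (Y(n) = (2*n)*1 = 2*n)
(Y(-3)*x(4))*I = ((2*(-3))*(-6 + 2*4**2))*(-36) = -6*(-6 + 2*16)*(-36) = -6*(-6 + 32)*(-36) = -6*26*(-36) = -156*(-36) = 5616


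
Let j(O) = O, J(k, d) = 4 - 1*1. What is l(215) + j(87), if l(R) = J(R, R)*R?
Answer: 732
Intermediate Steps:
J(k, d) = 3 (J(k, d) = 4 - 1 = 3)
l(R) = 3*R
l(215) + j(87) = 3*215 + 87 = 645 + 87 = 732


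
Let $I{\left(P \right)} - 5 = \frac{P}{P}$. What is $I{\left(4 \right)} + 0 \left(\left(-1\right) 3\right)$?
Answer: $6$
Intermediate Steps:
$I{\left(P \right)} = 6$ ($I{\left(P \right)} = 5 + \frac{P}{P} = 5 + 1 = 6$)
$I{\left(4 \right)} + 0 \left(\left(-1\right) 3\right) = 6 + 0 \left(\left(-1\right) 3\right) = 6 + 0 \left(-3\right) = 6 + 0 = 6$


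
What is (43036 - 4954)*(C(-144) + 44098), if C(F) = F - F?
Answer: 1679340036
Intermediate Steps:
C(F) = 0
(43036 - 4954)*(C(-144) + 44098) = (43036 - 4954)*(0 + 44098) = 38082*44098 = 1679340036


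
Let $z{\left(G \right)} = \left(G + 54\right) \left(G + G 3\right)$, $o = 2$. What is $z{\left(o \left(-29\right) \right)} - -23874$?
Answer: $24802$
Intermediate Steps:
$z{\left(G \right)} = 4 G \left(54 + G\right)$ ($z{\left(G \right)} = \left(54 + G\right) \left(G + 3 G\right) = \left(54 + G\right) 4 G = 4 G \left(54 + G\right)$)
$z{\left(o \left(-29\right) \right)} - -23874 = 4 \cdot 2 \left(-29\right) \left(54 + 2 \left(-29\right)\right) - -23874 = 4 \left(-58\right) \left(54 - 58\right) + 23874 = 4 \left(-58\right) \left(-4\right) + 23874 = 928 + 23874 = 24802$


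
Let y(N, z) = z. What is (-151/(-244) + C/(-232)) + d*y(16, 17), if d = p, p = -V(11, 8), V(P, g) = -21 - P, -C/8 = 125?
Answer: 3884223/7076 ≈ 548.93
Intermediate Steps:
C = -1000 (C = -8*125 = -1000)
p = 32 (p = -(-21 - 1*11) = -(-21 - 11) = -1*(-32) = 32)
d = 32
(-151/(-244) + C/(-232)) + d*y(16, 17) = (-151/(-244) - 1000/(-232)) + 32*17 = (-151*(-1/244) - 1000*(-1/232)) + 544 = (151/244 + 125/29) + 544 = 34879/7076 + 544 = 3884223/7076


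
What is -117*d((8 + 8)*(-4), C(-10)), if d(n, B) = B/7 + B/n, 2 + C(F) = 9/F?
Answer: 193401/4480 ≈ 43.170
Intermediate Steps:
C(F) = -2 + 9/F
d(n, B) = B/7 + B/n (d(n, B) = B*(⅐) + B/n = B/7 + B/n)
-117*d((8 + 8)*(-4), C(-10)) = -117*((-2 + 9/(-10))/7 + (-2 + 9/(-10))/(((8 + 8)*(-4)))) = -117*((-2 + 9*(-⅒))/7 + (-2 + 9*(-⅒))/((16*(-4)))) = -117*((-2 - 9/10)/7 + (-2 - 9/10)/(-64)) = -117*((⅐)*(-29/10) - 29/10*(-1/64)) = -117*(-29/70 + 29/640) = -117*(-1653/4480) = 193401/4480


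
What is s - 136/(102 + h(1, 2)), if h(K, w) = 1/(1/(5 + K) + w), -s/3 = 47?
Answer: -47395/333 ≈ -142.33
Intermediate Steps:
s = -141 (s = -3*47 = -141)
h(K, w) = 1/(w + 1/(5 + K))
s - 136/(102 + h(1, 2)) = -141 - 136/(102 + (5 + 1)/(1 + 5*2 + 1*2)) = -141 - 136/(102 + 6/(1 + 10 + 2)) = -141 - 136/(102 + 6/13) = -141 - 136/1332/13 = -141 - 136*13/1332 = -141 - 442/333 = -47395/333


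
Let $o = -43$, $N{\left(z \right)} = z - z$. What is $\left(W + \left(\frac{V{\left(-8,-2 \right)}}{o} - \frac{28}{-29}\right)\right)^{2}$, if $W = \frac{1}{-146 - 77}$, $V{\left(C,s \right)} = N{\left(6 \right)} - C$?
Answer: $\frac{46444129081}{77329042561} \approx 0.6006$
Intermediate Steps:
$N{\left(z \right)} = 0$
$V{\left(C,s \right)} = - C$ ($V{\left(C,s \right)} = 0 - C = - C$)
$W = - \frac{1}{223}$ ($W = \frac{1}{-223} = - \frac{1}{223} \approx -0.0044843$)
$\left(W + \left(\frac{V{\left(-8,-2 \right)}}{o} - \frac{28}{-29}\right)\right)^{2} = \left(- \frac{1}{223} + \left(\frac{\left(-1\right) \left(-8\right)}{-43} - \frac{28}{-29}\right)\right)^{2} = \left(- \frac{1}{223} + \left(8 \left(- \frac{1}{43}\right) - - \frac{28}{29}\right)\right)^{2} = \left(- \frac{1}{223} + \left(- \frac{8}{43} + \frac{28}{29}\right)\right)^{2} = \left(- \frac{1}{223} + \frac{972}{1247}\right)^{2} = \left(\frac{215509}{278081}\right)^{2} = \frac{46444129081}{77329042561}$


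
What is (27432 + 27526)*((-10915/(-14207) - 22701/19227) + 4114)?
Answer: 20584689569211184/91052663 ≈ 2.2607e+8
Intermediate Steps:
(27432 + 27526)*((-10915/(-14207) - 22701/19227) + 4114) = 54958*((-10915*(-1/14207) - 22701*1/19227) + 4114) = 54958*((10915/14207 - 7567/6409) + 4114) = 54958*(-37550134/91052663 + 4114) = 54958*(374553105448/91052663) = 20584689569211184/91052663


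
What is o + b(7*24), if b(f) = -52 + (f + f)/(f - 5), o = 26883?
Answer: 4373789/163 ≈ 26833.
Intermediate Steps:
b(f) = -52 + 2*f/(-5 + f) (b(f) = -52 + (2*f)/(-5 + f) = -52 + 2*f/(-5 + f))
o + b(7*24) = 26883 + 10*(26 - 35*24)/(-5 + 7*24) = 26883 + 10*(26 - 5*168)/(-5 + 168) = 26883 + 10*(26 - 840)/163 = 26883 + 10*(1/163)*(-814) = 26883 - 8140/163 = 4373789/163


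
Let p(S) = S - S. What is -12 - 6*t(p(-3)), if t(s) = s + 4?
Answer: -36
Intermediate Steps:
p(S) = 0
t(s) = 4 + s
-12 - 6*t(p(-3)) = -12 - 6*(4 + 0) = -12 - 6*4 = -12 - 24 = -36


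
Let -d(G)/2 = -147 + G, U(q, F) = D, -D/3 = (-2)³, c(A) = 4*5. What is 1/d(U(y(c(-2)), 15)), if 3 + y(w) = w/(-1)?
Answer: 1/246 ≈ 0.0040650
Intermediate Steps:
c(A) = 20
y(w) = -3 - w (y(w) = -3 + w/(-1) = -3 + w*(-1) = -3 - w)
D = 24 (D = -3*(-2)³ = -3*(-8) = 24)
U(q, F) = 24
d(G) = 294 - 2*G (d(G) = -2*(-147 + G) = 294 - 2*G)
1/d(U(y(c(-2)), 15)) = 1/(294 - 2*24) = 1/(294 - 48) = 1/246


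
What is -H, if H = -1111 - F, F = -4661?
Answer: -3550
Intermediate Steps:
H = 3550 (H = -1111 - 1*(-4661) = -1111 + 4661 = 3550)
-H = -1*3550 = -3550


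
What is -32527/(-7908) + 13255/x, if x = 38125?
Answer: 268982483/60298500 ≈ 4.4608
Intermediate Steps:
-32527/(-7908) + 13255/x = -32527/(-7908) + 13255/38125 = -32527*(-1/7908) + 13255*(1/38125) = 32527/7908 + 2651/7625 = 268982483/60298500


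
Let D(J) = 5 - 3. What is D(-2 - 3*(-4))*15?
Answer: 30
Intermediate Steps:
D(J) = 2
D(-2 - 3*(-4))*15 = 2*15 = 30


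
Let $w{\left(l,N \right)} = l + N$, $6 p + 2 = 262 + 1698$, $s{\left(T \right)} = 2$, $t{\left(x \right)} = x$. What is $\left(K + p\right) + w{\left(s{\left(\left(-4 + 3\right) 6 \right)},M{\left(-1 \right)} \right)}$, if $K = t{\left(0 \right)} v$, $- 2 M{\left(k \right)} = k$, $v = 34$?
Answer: $\frac{1973}{6} \approx 328.83$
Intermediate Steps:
$M{\left(k \right)} = - \frac{k}{2}$
$p = \frac{979}{3}$ ($p = - \frac{1}{3} + \frac{262 + 1698}{6} = - \frac{1}{3} + \frac{1}{6} \cdot 1960 = - \frac{1}{3} + \frac{980}{3} = \frac{979}{3} \approx 326.33$)
$w{\left(l,N \right)} = N + l$
$K = 0$ ($K = 0 \cdot 34 = 0$)
$\left(K + p\right) + w{\left(s{\left(\left(-4 + 3\right) 6 \right)},M{\left(-1 \right)} \right)} = \left(0 + \frac{979}{3}\right) + \left(\left(- \frac{1}{2}\right) \left(-1\right) + 2\right) = \frac{979}{3} + \left(\frac{1}{2} + 2\right) = \frac{979}{3} + \frac{5}{2} = \frac{1973}{6}$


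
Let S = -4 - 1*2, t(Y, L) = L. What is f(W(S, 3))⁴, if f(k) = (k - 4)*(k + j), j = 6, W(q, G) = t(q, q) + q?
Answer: 84934656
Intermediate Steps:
S = -6 (S = -4 - 2 = -6)
W(q, G) = 2*q (W(q, G) = q + q = 2*q)
f(k) = (-4 + k)*(6 + k) (f(k) = (k - 4)*(k + 6) = (-4 + k)*(6 + k))
f(W(S, 3))⁴ = (-24 + (2*(-6))² + 2*(2*(-6)))⁴ = (-24 + (-12)² + 2*(-12))⁴ = (-24 + 144 - 24)⁴ = 96⁴ = 84934656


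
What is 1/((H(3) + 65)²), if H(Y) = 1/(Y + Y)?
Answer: 36/152881 ≈ 0.00023548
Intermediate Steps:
H(Y) = 1/(2*Y)
1/((H(3) + 65)²) = 1/(((½)/3 + 65)²) = 1/(((½)*(⅓) + 65)²) = 1/((⅙ + 65)²) = 1/((391/6)²) = 1/(152881/36) = 36/152881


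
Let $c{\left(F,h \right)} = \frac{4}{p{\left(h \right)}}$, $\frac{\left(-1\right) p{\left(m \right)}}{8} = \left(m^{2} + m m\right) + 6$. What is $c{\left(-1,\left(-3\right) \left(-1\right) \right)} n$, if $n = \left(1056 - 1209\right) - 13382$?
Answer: $\frac{13535}{48} \approx 281.98$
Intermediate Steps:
$p{\left(m \right)} = -48 - 16 m^{2}$ ($p{\left(m \right)} = - 8 \left(\left(m^{2} + m m\right) + 6\right) = - 8 \left(\left(m^{2} + m^{2}\right) + 6\right) = - 8 \left(2 m^{2} + 6\right) = - 8 \left(6 + 2 m^{2}\right) = -48 - 16 m^{2}$)
$n = -13535$ ($n = \left(1056 - 1209\right) - 13382 = -153 - 13382 = -13535$)
$c{\left(F,h \right)} = \frac{4}{-48 - 16 h^{2}}$
$c{\left(-1,\left(-3\right) \left(-1\right) \right)} n = - \frac{1}{12 + 4 \left(\left(-3\right) \left(-1\right)\right)^{2}} \left(-13535\right) = - \frac{1}{12 + 4 \cdot 3^{2}} \left(-13535\right) = - \frac{1}{12 + 4 \cdot 9} \left(-13535\right) = - \frac{1}{12 + 36} \left(-13535\right) = - \frac{1}{48} \left(-13535\right) = \left(-1\right) \frac{1}{48} \left(-13535\right) = \left(- \frac{1}{48}\right) \left(-13535\right) = \frac{13535}{48}$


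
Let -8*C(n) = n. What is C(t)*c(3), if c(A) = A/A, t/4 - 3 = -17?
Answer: 7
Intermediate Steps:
t = -56 (t = 12 + 4*(-17) = 12 - 68 = -56)
C(n) = -n/8
c(A) = 1
C(t)*c(3) = -1/8*(-56)*1 = 7*1 = 7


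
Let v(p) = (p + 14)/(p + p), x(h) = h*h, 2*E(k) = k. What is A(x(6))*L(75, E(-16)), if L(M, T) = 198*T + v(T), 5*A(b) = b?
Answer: -22815/2 ≈ -11408.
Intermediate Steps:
E(k) = k/2
x(h) = h**2
A(b) = b/5
v(p) = (14 + p)/(2*p) (v(p) = (14 + p)/((2*p)) = (14 + p)*(1/(2*p)) = (14 + p)/(2*p))
L(M, T) = 198*T + (14 + T)/(2*T)
A(x(6))*L(75, E(-16)) = ((1/5)*6**2)*(1/2 + 7/(((1/2)*(-16))) + 198*((1/2)*(-16))) = ((1/5)*36)*(1/2 + 7/(-8) + 198*(-8)) = 36*(1/2 + 7*(-1/8) - 1584)/5 = 36*(1/2 - 7/8 - 1584)/5 = (36/5)*(-12675/8) = -22815/2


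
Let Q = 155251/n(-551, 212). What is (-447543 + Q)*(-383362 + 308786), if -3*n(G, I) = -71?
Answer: 2334959644800/71 ≈ 3.2887e+10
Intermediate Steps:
n(G, I) = 71/3 (n(G, I) = -⅓*(-71) = 71/3)
Q = 465753/71 (Q = 155251/(71/3) = 155251*(3/71) = 465753/71 ≈ 6559.9)
(-447543 + Q)*(-383362 + 308786) = (-447543 + 465753/71)*(-383362 + 308786) = -31309800/71*(-74576) = 2334959644800/71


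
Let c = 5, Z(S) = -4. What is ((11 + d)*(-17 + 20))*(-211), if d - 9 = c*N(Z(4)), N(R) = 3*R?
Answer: 25320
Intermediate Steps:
d = -51 (d = 9 + 5*(3*(-4)) = 9 + 5*(-12) = 9 - 60 = -51)
((11 + d)*(-17 + 20))*(-211) = ((11 - 51)*(-17 + 20))*(-211) = -40*3*(-211) = -120*(-211) = 25320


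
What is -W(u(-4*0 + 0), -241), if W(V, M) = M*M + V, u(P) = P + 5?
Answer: -58086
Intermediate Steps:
u(P) = 5 + P
W(V, M) = V + M² (W(V, M) = M² + V = V + M²)
-W(u(-4*0 + 0), -241) = -((5 + (-4*0 + 0)) + (-241)²) = -((5 + (0 + 0)) + 58081) = -((5 + 0) + 58081) = -(5 + 58081) = -1*58086 = -58086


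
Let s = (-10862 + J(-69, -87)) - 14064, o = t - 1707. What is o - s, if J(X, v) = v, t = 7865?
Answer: 31171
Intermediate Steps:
o = 6158 (o = 7865 - 1707 = 6158)
s = -25013 (s = (-10862 - 87) - 14064 = -10949 - 14064 = -25013)
o - s = 6158 - 1*(-25013) = 6158 + 25013 = 31171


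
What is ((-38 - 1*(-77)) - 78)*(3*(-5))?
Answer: 585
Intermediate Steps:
((-38 - 1*(-77)) - 78)*(3*(-5)) = ((-38 + 77) - 78)*(-15) = (39 - 78)*(-15) = -39*(-15) = 585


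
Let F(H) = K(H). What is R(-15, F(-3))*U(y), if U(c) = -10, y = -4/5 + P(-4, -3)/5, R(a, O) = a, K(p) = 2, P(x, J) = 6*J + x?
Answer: 150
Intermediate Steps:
P(x, J) = x + 6*J
F(H) = 2
y = -26/5 (y = -4/5 + (-4 + 6*(-3))/5 = -4*⅕ + (-4 - 18)*(⅕) = -⅘ - 22*⅕ = -⅘ - 22/5 = -26/5 ≈ -5.2000)
R(-15, F(-3))*U(y) = -15*(-10) = 150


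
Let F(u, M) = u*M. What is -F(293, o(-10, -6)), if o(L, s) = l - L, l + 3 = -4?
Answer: -879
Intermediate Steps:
l = -7 (l = -3 - 4 = -7)
o(L, s) = -7 - L
F(u, M) = M*u
-F(293, o(-10, -6)) = -(-7 - 1*(-10))*293 = -(-7 + 10)*293 = -3*293 = -1*879 = -879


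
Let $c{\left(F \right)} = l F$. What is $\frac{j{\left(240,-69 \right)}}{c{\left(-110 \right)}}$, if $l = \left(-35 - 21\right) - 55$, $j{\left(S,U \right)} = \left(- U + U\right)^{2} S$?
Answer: $0$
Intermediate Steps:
$j{\left(S,U \right)} = 0$ ($j{\left(S,U \right)} = 0^{2} S = 0 S = 0$)
$l = -111$ ($l = -56 - 55 = -111$)
$c{\left(F \right)} = - 111 F$
$\frac{j{\left(240,-69 \right)}}{c{\left(-110 \right)}} = \frac{0}{\left(-111\right) \left(-110\right)} = \frac{0}{12210} = 0 \cdot \frac{1}{12210} = 0$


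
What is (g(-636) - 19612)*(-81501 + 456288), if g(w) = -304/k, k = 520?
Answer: -477785213766/65 ≈ -7.3505e+9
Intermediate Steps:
g(w) = -38/65 (g(w) = -304/520 = -304*1/520 = -38/65)
(g(-636) - 19612)*(-81501 + 456288) = (-38/65 - 19612)*(-81501 + 456288) = -1274818/65*374787 = -477785213766/65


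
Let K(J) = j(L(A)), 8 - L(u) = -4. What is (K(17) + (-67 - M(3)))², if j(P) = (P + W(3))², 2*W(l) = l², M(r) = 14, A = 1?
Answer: 585225/16 ≈ 36577.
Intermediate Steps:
L(u) = 12 (L(u) = 8 - 1*(-4) = 8 + 4 = 12)
W(l) = l²/2
j(P) = (9/2 + P)² (j(P) = (P + (½)*3²)² = (P + (½)*9)² = (P + 9/2)² = (9/2 + P)²)
K(J) = 1089/4 (K(J) = (9 + 2*12)²/4 = (9 + 24)²/4 = (¼)*33² = (¼)*1089 = 1089/4)
(K(17) + (-67 - M(3)))² = (1089/4 + (-67 - 1*14))² = (1089/4 + (-67 - 14))² = (1089/4 - 81)² = (765/4)² = 585225/16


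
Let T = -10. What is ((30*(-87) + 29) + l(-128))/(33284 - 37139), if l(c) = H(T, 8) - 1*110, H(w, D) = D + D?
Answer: 535/771 ≈ 0.69390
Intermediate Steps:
H(w, D) = 2*D
l(c) = -94 (l(c) = 2*8 - 1*110 = 16 - 110 = -94)
((30*(-87) + 29) + l(-128))/(33284 - 37139) = ((30*(-87) + 29) - 94)/(33284 - 37139) = ((-2610 + 29) - 94)/(-3855) = (-2581 - 94)*(-1/3855) = -2675*(-1/3855) = 535/771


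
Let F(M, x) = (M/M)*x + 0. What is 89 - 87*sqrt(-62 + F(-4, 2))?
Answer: 89 - 174*I*sqrt(15) ≈ 89.0 - 673.9*I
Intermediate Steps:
F(M, x) = x (F(M, x) = 1*x + 0 = x + 0 = x)
89 - 87*sqrt(-62 + F(-4, 2)) = 89 - 87*sqrt(-62 + 2) = 89 - 174*I*sqrt(15)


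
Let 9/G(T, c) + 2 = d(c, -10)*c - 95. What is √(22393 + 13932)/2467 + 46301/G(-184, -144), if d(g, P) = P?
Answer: 62182243/9 + 5*√1453/2467 ≈ 6.9091e+6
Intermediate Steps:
G(T, c) = 9/(-97 - 10*c) (G(T, c) = 9/(-2 + (-10*c - 95)) = 9/(-2 + (-95 - 10*c)) = 9/(-97 - 10*c))
√(22393 + 13932)/2467 + 46301/G(-184, -144) = √(22393 + 13932)/2467 + 46301/((9/(-97 - 10*(-144)))) = √36325*(1/2467) + 46301/((9/(-97 + 1440))) = (5*√1453)*(1/2467) + 46301/((9/1343)) = 5*√1453/2467 + 46301/((9*(1/1343))) = 5*√1453/2467 + 46301/(9/1343) = 5*√1453/2467 + 46301*(1343/9) = 5*√1453/2467 + 62182243/9 = 62182243/9 + 5*√1453/2467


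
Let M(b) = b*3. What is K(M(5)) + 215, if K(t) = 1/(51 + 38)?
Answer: 19136/89 ≈ 215.01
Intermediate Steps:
M(b) = 3*b
K(t) = 1/89
K(M(5)) + 215 = 1/89 + 215 = 19136/89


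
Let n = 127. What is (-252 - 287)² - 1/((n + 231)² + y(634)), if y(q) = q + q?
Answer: 37602714071/129432 ≈ 2.9052e+5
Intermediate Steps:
y(q) = 2*q
(-252 - 287)² - 1/((n + 231)² + y(634)) = (-252 - 287)² - 1/((127 + 231)² + 2*634) = (-539)² - 1/(358² + 1268) = 290521 - 1/(128164 + 1268) = 290521 - 1/129432 = 37602714071/129432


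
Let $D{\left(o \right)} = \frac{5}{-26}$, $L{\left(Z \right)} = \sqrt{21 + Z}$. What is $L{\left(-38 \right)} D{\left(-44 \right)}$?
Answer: $- \frac{5 i \sqrt{17}}{26} \approx - 0.7929 i$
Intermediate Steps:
$D{\left(o \right)} = - \frac{5}{26}$ ($D{\left(o \right)} = 5 \left(- \frac{1}{26}\right) = - \frac{5}{26}$)
$L{\left(-38 \right)} D{\left(-44 \right)} = \sqrt{21 - 38} \left(- \frac{5}{26}\right) = \sqrt{-17} \left(- \frac{5}{26}\right) = i \sqrt{17} \left(- \frac{5}{26}\right) = - \frac{5 i \sqrt{17}}{26}$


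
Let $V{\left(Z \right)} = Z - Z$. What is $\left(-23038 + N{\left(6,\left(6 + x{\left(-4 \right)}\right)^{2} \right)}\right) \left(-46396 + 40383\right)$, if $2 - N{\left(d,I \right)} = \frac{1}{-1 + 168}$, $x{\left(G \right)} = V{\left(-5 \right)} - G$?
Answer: $\frac{23132089169}{167} \approx 1.3852 \cdot 10^{8}$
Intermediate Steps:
$V{\left(Z \right)} = 0$
$x{\left(G \right)} = - G$ ($x{\left(G \right)} = 0 - G = - G$)
$N{\left(d,I \right)} = \frac{333}{167}$ ($N{\left(d,I \right)} = 2 - \frac{1}{-1 + 168} = 2 - \frac{1}{167} = \frac{333}{167}$)
$\left(-23038 + N{\left(6,\left(6 + x{\left(-4 \right)}\right)^{2} \right)}\right) \left(-46396 + 40383\right) = \left(-23038 + \frac{333}{167}\right) \left(-46396 + 40383\right) = \left(- \frac{3847013}{167}\right) \left(-6013\right) = \frac{23132089169}{167}$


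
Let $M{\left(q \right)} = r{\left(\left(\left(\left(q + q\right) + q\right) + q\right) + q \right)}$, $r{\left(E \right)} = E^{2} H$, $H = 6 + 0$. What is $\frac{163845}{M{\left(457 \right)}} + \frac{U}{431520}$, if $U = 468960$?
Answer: $\frac{2050274507}{1877552510} \approx 1.092$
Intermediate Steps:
$H = 6$
$r{\left(E \right)} = 6 E^{2}$ ($r{\left(E \right)} = E^{2} \cdot 6 = 6 E^{2}$)
$M{\left(q \right)} = 150 q^{2}$ ($M{\left(q \right)} = 6 \left(\left(\left(\left(q + q\right) + q\right) + q\right) + q\right)^{2} = 6 \left(\left(\left(2 q + q\right) + q\right) + q\right)^{2} = 6 \left(\left(3 q + q\right) + q\right)^{2} = 6 \left(4 q + q\right)^{2} = 6 \left(5 q\right)^{2} = 6 \cdot 25 q^{2} = 150 q^{2}$)
$\frac{163845}{M{\left(457 \right)}} + \frac{U}{431520} = \frac{163845}{150 \cdot 457^{2}} + \frac{468960}{431520} = \frac{163845}{150 \cdot 208849} + 468960 \cdot \frac{1}{431520} = \frac{163845}{31327350} + \frac{977}{899} = 163845 \cdot \frac{1}{31327350} + \frac{977}{899} = \frac{10923}{2088490} + \frac{977}{899} = \frac{2050274507}{1877552510}$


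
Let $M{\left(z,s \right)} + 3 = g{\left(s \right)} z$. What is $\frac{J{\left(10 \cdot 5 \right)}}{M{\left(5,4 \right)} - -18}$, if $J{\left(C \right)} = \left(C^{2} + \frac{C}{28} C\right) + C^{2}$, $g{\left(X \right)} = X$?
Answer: $\frac{7125}{49} \approx 145.41$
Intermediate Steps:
$M{\left(z,s \right)} = -3 + s z$
$J{\left(C \right)} = \frac{57 C^{2}}{28}$ ($J{\left(C \right)} = \left(C^{2} + C \frac{1}{28} C\right) + C^{2} = \left(C^{2} + \frac{C}{28} C\right) + C^{2} = \left(C^{2} + \frac{C^{2}}{28}\right) + C^{2} = \frac{29 C^{2}}{28} + C^{2} = \frac{57 C^{2}}{28}$)
$\frac{J{\left(10 \cdot 5 \right)}}{M{\left(5,4 \right)} - -18} = \frac{\frac{57}{28} \left(10 \cdot 5\right)^{2}}{\left(-3 + 4 \cdot 5\right) - -18} = \frac{\frac{57}{28} \cdot 50^{2}}{\left(-3 + 20\right) + 18} = \frac{\frac{57}{28} \cdot 2500}{17 + 18} = \frac{35625}{7 \cdot 35} = \frac{35625}{7} \cdot \frac{1}{35} = \frac{7125}{49}$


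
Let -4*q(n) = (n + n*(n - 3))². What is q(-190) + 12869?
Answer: -332684731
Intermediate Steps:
q(n) = -(n + n*(-3 + n))²/4 (q(n) = -(n + n*(n - 3))²/4 = -(n + n*(-3 + n))²/4)
q(-190) + 12869 = -¼*(-190)²*(-2 - 190)² + 12869 = -¼*36100*(-192)² + 12869 = -¼*36100*36864 + 12869 = -332697600 + 12869 = -332684731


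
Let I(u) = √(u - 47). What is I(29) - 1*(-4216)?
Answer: 4216 + 3*I*√2 ≈ 4216.0 + 4.2426*I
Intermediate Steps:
I(u) = √(-47 + u)
I(29) - 1*(-4216) = √(-47 + 29) - 1*(-4216) = √(-18) + 4216 = 3*I*√2 + 4216 = 4216 + 3*I*√2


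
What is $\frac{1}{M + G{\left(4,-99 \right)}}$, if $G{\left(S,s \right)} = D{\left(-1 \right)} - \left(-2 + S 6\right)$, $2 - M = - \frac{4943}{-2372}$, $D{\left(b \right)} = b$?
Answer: $- \frac{2372}{54755} \approx -0.04332$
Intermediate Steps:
$M = - \frac{199}{2372}$ ($M = 2 - - \frac{4943}{-2372} = 2 - \left(-4943\right) \left(- \frac{1}{2372}\right) = 2 - \frac{4943}{2372} = - \frac{199}{2372} \approx -0.083895$)
$G{\left(S,s \right)} = 1 - 6 S$ ($G{\left(S,s \right)} = -1 - \left(-2 + S 6\right) = -1 - \left(-2 + 6 S\right) = 1 - 6 S$)
$\frac{1}{M + G{\left(4,-99 \right)}} = \frac{1}{- \frac{199}{2372} + \left(1 - 24\right)} = \frac{1}{- \frac{199}{2372} - 23} = \frac{1}{- \frac{54755}{2372}} = - \frac{2372}{54755}$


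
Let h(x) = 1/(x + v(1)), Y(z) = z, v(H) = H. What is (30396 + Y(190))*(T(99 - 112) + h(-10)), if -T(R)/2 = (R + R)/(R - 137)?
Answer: -3150358/225 ≈ -14002.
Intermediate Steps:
T(R) = -4*R/(-137 + R) (T(R) = -2*(R + R)/(R - 137) = -2*2*R/(-137 + R) = -4*R/(-137 + R))
h(x) = 1/(1 + x) (h(x) = 1/(x + 1) = 1/(1 + x))
(30396 + Y(190))*(T(99 - 112) + h(-10)) = (30396 + 190)*(-4*(99 - 112)/(-137 + (99 - 112)) + 1/(1 - 10)) = 30586*(-4*(-13)/(-137 - 13) + 1/(-9)) = 30586*(-4*(-13)/(-150) - 1/9) = 30586*(-4*(-13)*(-1/150) - 1/9) = 30586*(-26/75 - 1/9) = 30586*(-103/225) = -3150358/225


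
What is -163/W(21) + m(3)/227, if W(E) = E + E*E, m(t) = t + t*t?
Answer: -31457/104874 ≈ -0.29995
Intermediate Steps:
m(t) = t + t**2
W(E) = E + E**2
-163/W(21) + m(3)/227 = -163*1/(21*(1 + 21)) + (3*(1 + 3))/227 = -163/(21*22) + (3*4)*(1/227) = -163/462 + 12*(1/227) = -163*1/462 + 12/227 = -163/462 + 12/227 = -31457/104874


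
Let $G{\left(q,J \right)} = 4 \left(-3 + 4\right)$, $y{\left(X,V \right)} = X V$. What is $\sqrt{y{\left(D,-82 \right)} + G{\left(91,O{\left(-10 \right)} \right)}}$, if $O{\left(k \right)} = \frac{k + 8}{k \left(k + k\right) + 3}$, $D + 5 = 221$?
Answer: $2 i \sqrt{4427} \approx 133.07 i$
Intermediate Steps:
$D = 216$ ($D = -5 + 221 = 216$)
$y{\left(X,V \right)} = V X$
$O{\left(k \right)} = \frac{8 + k}{3 + 2 k^{2}}$ ($O{\left(k \right)} = \frac{8 + k}{k 2 k + 3} = \frac{8 + k}{2 k^{2} + 3} = \frac{8 + k}{3 + 2 k^{2}}$)
$G{\left(q,J \right)} = 4$ ($G{\left(q,J \right)} = 4 \cdot 1 = 4$)
$\sqrt{y{\left(D,-82 \right)} + G{\left(91,O{\left(-10 \right)} \right)}} = \sqrt{\left(-82\right) 216 + 4} = \sqrt{-17712 + 4} = \sqrt{-17708} = 2 i \sqrt{4427}$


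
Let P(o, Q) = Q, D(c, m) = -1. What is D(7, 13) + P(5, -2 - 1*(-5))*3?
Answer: 8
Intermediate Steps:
D(7, 13) + P(5, -2 - 1*(-5))*3 = -1 + (-2 - 1*(-5))*3 = -1 + (-2 + 5)*3 = -1 + 3*3 = -1 + 9 = 8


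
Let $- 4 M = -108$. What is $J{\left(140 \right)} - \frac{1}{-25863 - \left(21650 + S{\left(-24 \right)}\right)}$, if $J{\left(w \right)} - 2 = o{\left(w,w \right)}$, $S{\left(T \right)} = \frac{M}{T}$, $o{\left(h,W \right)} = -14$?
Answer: $- \frac{4561132}{380095} \approx -12.0$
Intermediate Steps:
$M = 27$ ($M = \left(- \frac{1}{4}\right) \left(-108\right) = 27$)
$S{\left(T \right)} = \frac{27}{T}$
$J{\left(w \right)} = -12$ ($J{\left(w \right)} = 2 - 14 = -12$)
$J{\left(140 \right)} - \frac{1}{-25863 - \left(21650 + S{\left(-24 \right)}\right)} = -12 - \frac{1}{-25863 - \left(21650 + \frac{27}{-24}\right)} = -12 - \frac{1}{-25863 - \left(21650 + 27 \left(- \frac{1}{24}\right)\right)} = -12 - \frac{1}{-25863 - \frac{173191}{8}} = -12 - \frac{1}{- \frac{380095}{8}} = -12 - - \frac{8}{380095} = -12 + \frac{8}{380095} = - \frac{4561132}{380095}$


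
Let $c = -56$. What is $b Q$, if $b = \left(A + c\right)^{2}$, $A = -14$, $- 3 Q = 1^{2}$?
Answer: $- \frac{4900}{3} \approx -1633.3$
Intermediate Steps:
$Q = - \frac{1}{3}$ ($Q = - \frac{1^{2}}{3} = \left(- \frac{1}{3}\right) 1 = - \frac{1}{3} \approx -0.33333$)
$b = 4900$ ($b = \left(-14 - 56\right)^{2} = \left(-70\right)^{2} = 4900$)
$b Q = 4900 \left(- \frac{1}{3}\right) = - \frac{4900}{3}$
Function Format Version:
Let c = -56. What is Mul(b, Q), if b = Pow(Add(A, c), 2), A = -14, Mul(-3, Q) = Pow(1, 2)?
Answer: Rational(-4900, 3) ≈ -1633.3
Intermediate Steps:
Q = Rational(-1, 3) (Q = Mul(Rational(-1, 3), Pow(1, 2)) = Mul(Rational(-1, 3), 1) = Rational(-1, 3) ≈ -0.33333)
b = 4900 (b = Pow(Add(-14, -56), 2) = Pow(-70, 2) = 4900)
Mul(b, Q) = Mul(4900, Rational(-1, 3)) = Rational(-4900, 3)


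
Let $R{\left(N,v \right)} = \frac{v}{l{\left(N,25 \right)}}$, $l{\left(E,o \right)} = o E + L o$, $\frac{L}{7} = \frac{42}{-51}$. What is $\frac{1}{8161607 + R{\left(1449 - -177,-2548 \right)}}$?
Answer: $\frac{172150}{1405020634221} \approx 1.2252 \cdot 10^{-7}$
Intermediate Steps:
$L = - \frac{98}{17}$ ($L = 7 \frac{42}{-51} = 7 \cdot 42 \left(- \frac{1}{51}\right) = 7 \left(- \frac{14}{17}\right) = - \frac{98}{17} \approx -5.7647$)
$l{\left(E,o \right)} = - \frac{98 o}{17} + E o$ ($l{\left(E,o \right)} = o E - \frac{98 o}{17} = E o - \frac{98 o}{17} = - \frac{98 o}{17} + E o$)
$R{\left(N,v \right)} = \frac{v}{- \frac{2450}{17} + 25 N}$ ($R{\left(N,v \right)} = \frac{v}{\frac{1}{17} \cdot 25 \left(-98 + 17 N\right)} = \frac{v}{- \frac{2450}{17} + 25 N}$)
$\frac{1}{8161607 + R{\left(1449 - -177,-2548 \right)}} = \frac{1}{8161607 + \frac{17}{25} \left(-2548\right) \frac{1}{-98 + 17 \left(1449 - -177\right)}} = \frac{1}{8161607 + \frac{17}{25} \left(-2548\right) \frac{1}{-98 + 17 \left(1449 + 177\right)}} = \frac{1}{8161607 + \frac{17}{25} \left(-2548\right) \frac{1}{-98 + 17 \cdot 1626}} = \frac{1}{8161607 + \frac{17}{25} \left(-2548\right) \frac{1}{-98 + 27642}} = \frac{1}{8161607 + \frac{17}{25} \left(-2548\right) \frac{1}{27544}} = \frac{1}{8161607 - \frac{10829}{172150}} = \frac{1}{\frac{1405020634221}{172150}} = \frac{172150}{1405020634221}$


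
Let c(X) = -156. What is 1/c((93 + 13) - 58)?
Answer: -1/156 ≈ -0.0064103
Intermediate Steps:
1/c((93 + 13) - 58) = 1/(-156) = -1/156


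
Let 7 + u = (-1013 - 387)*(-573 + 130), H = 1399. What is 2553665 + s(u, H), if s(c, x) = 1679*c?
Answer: 1043857712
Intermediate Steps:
u = 620193 (u = -7 + (-1013 - 387)*(-573 + 130) = -7 - 1400*(-443) = -7 + 620200 = 620193)
2553665 + s(u, H) = 2553665 + 1679*620193 = 2553665 + 1041304047 = 1043857712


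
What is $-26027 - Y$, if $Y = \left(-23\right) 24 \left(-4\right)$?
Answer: $-28235$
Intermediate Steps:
$Y = 2208$ ($Y = \left(-552\right) \left(-4\right) = 2208$)
$-26027 - Y = -26027 - 2208 = -28235$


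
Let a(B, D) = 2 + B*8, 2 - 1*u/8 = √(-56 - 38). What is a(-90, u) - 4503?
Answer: -5221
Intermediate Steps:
u = 16 - 8*I*√94 (u = 16 - 8*√(-56 - 38) = 16 - 8*I*√94 ≈ 16.0 - 77.563*I)
a(B, D) = 2 + 8*B
a(-90, u) - 4503 = (2 + 8*(-90)) - 4503 = (2 - 720) - 4503 = -718 - 4503 = -5221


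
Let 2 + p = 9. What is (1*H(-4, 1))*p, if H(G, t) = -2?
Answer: -14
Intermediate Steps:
p = 7 (p = -2 + 9 = 7)
(1*H(-4, 1))*p = (1*(-2))*7 = -2*7 = -14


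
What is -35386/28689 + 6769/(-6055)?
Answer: -58351153/24815985 ≈ -2.3514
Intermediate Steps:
-35386/28689 + 6769/(-6055) = -35386*1/28689 + 6769*(-1/6055) = -35386/28689 - 967/865 = -58351153/24815985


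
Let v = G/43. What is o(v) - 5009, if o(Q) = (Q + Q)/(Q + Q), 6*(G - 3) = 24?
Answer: -5008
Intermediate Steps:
G = 7 (G = 3 + (1/6)*24 = 3 + 4 = 7)
v = 7/43 ≈ 0.16279
o(Q) = 1 (o(Q) = (2*Q)/((2*Q)) = (2*Q)*(1/(2*Q)) = 1)
o(v) - 5009 = 1 - 5009 = -5008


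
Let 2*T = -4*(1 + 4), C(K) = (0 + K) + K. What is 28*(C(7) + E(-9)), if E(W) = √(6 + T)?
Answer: 392 + 56*I ≈ 392.0 + 56.0*I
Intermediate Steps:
C(K) = 2*K (C(K) = K + K = 2*K)
T = -10 (T = (-4*(1 + 4))/2 = (-4*5)/2 = (½)*(-20) = -10)
E(W) = 2*I (E(W) = √(6 - 10) = √(-4) = 2*I)
28*(C(7) + E(-9)) = 28*(2*7 + 2*I) = 28*(14 + 2*I) = 392 + 56*I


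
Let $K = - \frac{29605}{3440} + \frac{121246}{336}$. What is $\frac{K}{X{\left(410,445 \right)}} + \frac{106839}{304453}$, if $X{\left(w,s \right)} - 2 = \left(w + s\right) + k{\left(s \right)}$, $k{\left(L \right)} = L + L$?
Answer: $\frac{4246119918745}{7684593441168} \approx 0.55255$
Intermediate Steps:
$k{\left(L \right)} = 2 L$
$X{\left(w,s \right)} = 2 + w + 3 s$ ($X{\left(w,s \right)} = 2 + \left(\left(w + s\right) + 2 s\right) = 2 + \left(\left(s + w\right) + 2 s\right) = 2 + \left(w + 3 s\right) = 2 + w + 3 s$)
$K = \frac{5089237}{14448}$ ($K = \left(-29605\right) \frac{1}{3440} + 121246 \cdot \frac{1}{336} = - \frac{5921}{688} + \frac{60623}{168} = \frac{5089237}{14448} \approx 352.25$)
$\frac{K}{X{\left(410,445 \right)}} + \frac{106839}{304453} = \frac{5089237}{14448 \left(2 + 410 + 3 \cdot 445\right)} + \frac{106839}{304453} = \frac{5089237}{14448 \left(2 + 410 + 1335\right)} + 106839 \cdot \frac{1}{304453} = \frac{5089237}{14448 \cdot 1747} + \frac{106839}{304453} = \frac{5089237}{14448} \cdot \frac{1}{1747} + \frac{106839}{304453} = \frac{5089237}{25240656} + \frac{106839}{304453} = \frac{4246119918745}{7684593441168}$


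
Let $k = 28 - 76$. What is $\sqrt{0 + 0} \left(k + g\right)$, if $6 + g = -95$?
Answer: $0$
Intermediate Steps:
$g = -101$ ($g = -6 - 95 = -101$)
$k = -48$ ($k = 28 - 76 = -48$)
$\sqrt{0 + 0} \left(k + g\right) = \sqrt{0 + 0} \left(-48 - 101\right) = \sqrt{0} \left(-149\right) = 0 \left(-149\right) = 0$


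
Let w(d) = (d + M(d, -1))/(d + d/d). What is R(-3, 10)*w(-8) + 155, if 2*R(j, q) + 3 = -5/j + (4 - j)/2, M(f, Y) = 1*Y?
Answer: 4379/28 ≈ 156.39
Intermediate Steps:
M(f, Y) = Y
w(d) = (-1 + d)/(1 + d) (w(d) = (d - 1)/(d + d/d) = (-1 + d)/(d + 1) = (-1 + d)/(1 + d))
R(j, q) = -½ - 5/(2*j) - j/4 (R(j, q) = -3/2 + (-5/j + (4 - j)/2)/2 = -3/2 + (-5/j + (4 - j)*(½))/2 = -3/2 + (-5/j + (2 - j/2))/2 = -3/2 + (2 - 5/j - j/2)/2 = -3/2 + (1 - 5/(2*j) - j/4) = -½ - 5/(2*j) - j/4)
R(-3, 10)*w(-8) + 155 = ((¼)*(-10 - 1*(-3)*(2 - 3))/(-3))*((-1 - 8)/(1 - 8)) + 155 = ((¼)*(-⅓)*(-10 - 1*(-3)*(-1)))*(-9/(-7)) + 155 = ((¼)*(-⅓)*(-10 - 3))*(-⅐*(-9)) + 155 = ((¼)*(-⅓)*(-13))*(9/7) + 155 = (13/12)*(9/7) + 155 = 39/28 + 155 = 4379/28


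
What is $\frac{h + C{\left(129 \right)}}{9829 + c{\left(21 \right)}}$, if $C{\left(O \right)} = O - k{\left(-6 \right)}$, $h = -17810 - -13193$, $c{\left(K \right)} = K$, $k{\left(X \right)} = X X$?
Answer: $- \frac{2262}{4925} \approx -0.45929$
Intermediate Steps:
$k{\left(X \right)} = X^{2}$
$h = -4617$ ($h = -17810 + 13193 = -4617$)
$C{\left(O \right)} = -36 + O$ ($C{\left(O \right)} = O - \left(-6\right)^{2} = O - 36 = -36 + O$)
$\frac{h + C{\left(129 \right)}}{9829 + c{\left(21 \right)}} = \frac{-4617 + \left(-36 + 129\right)}{9829 + 21} = \frac{-4617 + 93}{9850} = \left(-4524\right) \frac{1}{9850} = - \frac{2262}{4925}$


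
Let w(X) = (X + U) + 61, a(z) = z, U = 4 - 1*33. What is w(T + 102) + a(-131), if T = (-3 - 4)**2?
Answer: 52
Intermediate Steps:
U = -29 (U = 4 - 33 = -29)
T = 49 (T = (-7)**2 = 49)
w(X) = 32 + X (w(X) = (X - 29) + 61 = (-29 + X) + 61 = 32 + X)
w(T + 102) + a(-131) = (32 + (49 + 102)) - 131 = (32 + 151) - 131 = 183 - 131 = 52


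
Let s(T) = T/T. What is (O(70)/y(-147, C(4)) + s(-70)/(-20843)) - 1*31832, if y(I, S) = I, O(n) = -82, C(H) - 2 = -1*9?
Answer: -97529024293/3063921 ≈ -31831.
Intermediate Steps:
C(H) = -7 (C(H) = 2 - 1*9 = 2 - 9 = -7)
s(T) = 1
(O(70)/y(-147, C(4)) + s(-70)/(-20843)) - 1*31832 = (-82/(-147) + 1/(-20843)) - 1*31832 = (-82*(-1/147) + 1*(-1/20843)) - 31832 = (82/147 - 1/20843) - 31832 = 1708979/3063921 - 31832 = -97529024293/3063921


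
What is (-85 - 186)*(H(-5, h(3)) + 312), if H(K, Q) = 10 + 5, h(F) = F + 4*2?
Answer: -88617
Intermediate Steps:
h(F) = 8 + F (h(F) = F + 8 = 8 + F)
H(K, Q) = 15
(-85 - 186)*(H(-5, h(3)) + 312) = (-85 - 186)*(15 + 312) = -271*327 = -88617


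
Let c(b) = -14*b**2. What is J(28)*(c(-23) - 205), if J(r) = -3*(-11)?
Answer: -251163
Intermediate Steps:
J(r) = 33
J(28)*(c(-23) - 205) = 33*(-14*(-23)**2 - 205) = 33*(-14*529 - 205) = 33*(-7406 - 205) = 33*(-7611) = -251163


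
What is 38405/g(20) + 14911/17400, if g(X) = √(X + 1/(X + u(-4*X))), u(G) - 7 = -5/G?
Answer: 14911/17400 + 38405*√104353/1446 ≈ 8580.5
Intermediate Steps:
u(G) = 7 - 5/G
g(X) = √(X + 1/(7 + X + 5/(4*X))) (g(X) = √(X + 1/(X + (7 - 5*(-1/(4*X))))) = √(X + 1/(X + (7 - (-5)/(4*X)))) = √(X + 1/(X + (7 + 5/(4*X)))) = √(X + 1/(7 + X + 5/(4*X))))
38405/g(20) + 14911/17400 = 38405/(√(20*(9 + 4*20² + 28*20)/(5 + 4*20² + 28*20))) + 14911/17400 = 38405/(√(20*(9 + 4*400 + 560)/(5 + 4*400 + 560))) + 14911*(1/17400) = 38405/(√(20*(9 + 1600 + 560)/(5 + 1600 + 560))) + 14911/17400 = 38405/(√(20*2169/2165)) + 14911/17400 = 38405/(√(20*(1/2165)*2169)) + 14911/17400 = 38405/(√(8676/433)) + 14911/17400 = 38405/((6*√104353/433)) + 14911/17400 = 38405*(√104353/1446) + 14911/17400 = 38405*√104353/1446 + 14911/17400 = 14911/17400 + 38405*√104353/1446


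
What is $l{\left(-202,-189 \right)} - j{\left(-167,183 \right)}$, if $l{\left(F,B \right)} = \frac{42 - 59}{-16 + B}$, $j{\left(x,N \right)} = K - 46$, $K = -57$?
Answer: $\frac{21132}{205} \approx 103.08$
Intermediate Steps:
$j{\left(x,N \right)} = -103$ ($j{\left(x,N \right)} = -57 - 46 = -103$)
$l{\left(F,B \right)} = - \frac{17}{-16 + B}$
$l{\left(-202,-189 \right)} - j{\left(-167,183 \right)} = - \frac{17}{-16 - 189} - -103 = - \frac{17}{-205} + 103 = \left(-17\right) \left(- \frac{1}{205}\right) + 103 = \frac{17}{205} + 103 = \frac{21132}{205}$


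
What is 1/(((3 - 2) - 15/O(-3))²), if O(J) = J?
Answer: 1/36 ≈ 0.027778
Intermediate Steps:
1/(((3 - 2) - 15/O(-3))²) = 1/(((3 - 2) - 15/(-3))²) = 1/((1 - 15*(-⅓))²) = 1/((1 + 5)²) = 1/(6²) = 1/36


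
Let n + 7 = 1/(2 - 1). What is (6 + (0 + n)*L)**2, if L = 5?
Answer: 576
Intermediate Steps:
n = -6 (n = -7 + 1/(2 - 1) = -7 + 1/1 = -7 + 1 = -6)
(6 + (0 + n)*L)**2 = (6 + (0 - 6)*5)**2 = (6 - 6*5)**2 = (6 - 30)**2 = (-24)**2 = 576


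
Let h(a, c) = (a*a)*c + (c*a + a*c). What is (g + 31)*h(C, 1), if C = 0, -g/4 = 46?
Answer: 0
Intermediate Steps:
g = -184 (g = -4*46 = -184)
h(a, c) = c*a² + 2*a*c (h(a, c) = a²*c + (a*c + a*c) = c*a² + 2*a*c)
(g + 31)*h(C, 1) = (-184 + 31)*(0*1*(2 + 0)) = -0*2 = -153*0 = 0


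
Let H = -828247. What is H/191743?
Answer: -828247/191743 ≈ -4.3196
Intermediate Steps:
H/191743 = -828247/191743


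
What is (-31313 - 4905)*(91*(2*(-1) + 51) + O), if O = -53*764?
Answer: 1305043194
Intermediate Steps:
O = -40492
(-31313 - 4905)*(91*(2*(-1) + 51) + O) = (-31313 - 4905)*(91*(2*(-1) + 51) - 40492) = -36218*(91*(-2 + 51) - 40492) = -36218*(91*49 - 40492) = -36218*(4459 - 40492) = -36218*(-36033) = 1305043194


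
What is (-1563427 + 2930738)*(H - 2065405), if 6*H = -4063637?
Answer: -22500561425837/6 ≈ -3.7501e+12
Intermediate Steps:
H = -4063637/6 (H = (1/6)*(-4063637) = -4063637/6 ≈ -6.7727e+5)
(-1563427 + 2930738)*(H - 2065405) = (-1563427 + 2930738)*(-4063637/6 - 2065405) = 1367311*(-16456067/6) = -22500561425837/6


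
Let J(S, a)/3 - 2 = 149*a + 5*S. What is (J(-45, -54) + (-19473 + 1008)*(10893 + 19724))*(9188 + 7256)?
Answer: -9296906656128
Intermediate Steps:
J(S, a) = 6 + 15*S + 447*a (J(S, a) = 6 + 3*(149*a + 5*S) = 6 + 3*(5*S + 149*a) = 6 + (15*S + 447*a) = 6 + 15*S + 447*a)
(J(-45, -54) + (-19473 + 1008)*(10893 + 19724))*(9188 + 7256) = ((6 + 15*(-45) + 447*(-54)) + (-19473 + 1008)*(10893 + 19724))*(9188 + 7256) = ((6 - 675 - 24138) - 18465*30617)*16444 = (-24807 - 565342905)*16444 = -565367712*16444 = -9296906656128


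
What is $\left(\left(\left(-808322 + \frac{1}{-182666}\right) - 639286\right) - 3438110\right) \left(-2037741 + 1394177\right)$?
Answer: $\frac{287175814573864798}{91333} \approx 3.1443 \cdot 10^{12}$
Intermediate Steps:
$\left(\left(\left(-808322 + \frac{1}{-182666}\right) - 639286\right) - 3438110\right) \left(-2037741 + 1394177\right) = \left(\left(\left(-808322 - \frac{1}{182666}\right) - 639286\right) - 3438110\right) \left(-643564\right) = \left(\left(- \frac{147652946453}{182666} - 639286\right) - 3438110\right) \left(-643564\right) = \left(- \frac{264428762929}{182666} - 3438110\right) \left(-643564\right) = \left(- \frac{892454564189}{182666}\right) \left(-643564\right) = \frac{287175814573864798}{91333}$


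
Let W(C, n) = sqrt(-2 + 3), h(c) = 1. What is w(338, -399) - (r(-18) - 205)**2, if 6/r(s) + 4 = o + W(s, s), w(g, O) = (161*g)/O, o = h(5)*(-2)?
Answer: -60783127/1425 ≈ -42655.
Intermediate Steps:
W(C, n) = 1 (W(C, n) = sqrt(1) = 1)
o = -2 (o = 1*(-2) = -2)
w(g, O) = 161*g/O
r(s) = -6/5 (r(s) = 6/(-4 + (-2 + 1)) = 6/(-4 - 1) = 6/(-5) = 6*(-1/5) = -6/5)
w(338, -399) - (r(-18) - 205)**2 = 161*338/(-399) - (-6/5 - 205)**2 = 161*338*(-1/399) - (-1031/5)**2 = -7774/57 - 1*1062961/25 = -7774/57 - 1062961/25 = -60783127/1425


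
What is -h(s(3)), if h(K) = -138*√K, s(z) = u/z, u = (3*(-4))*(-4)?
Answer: 552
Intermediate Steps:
u = 48 (u = -12*(-4) = 48)
s(z) = 48/z
-h(s(3)) = -(-138)*√(48/3) = -(-138)*√(48*(⅓)) = -(-138)*√16 = -(-138)*4 = -1*(-552) = 552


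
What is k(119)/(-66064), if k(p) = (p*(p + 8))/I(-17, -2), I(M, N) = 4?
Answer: -15113/264256 ≈ -0.057191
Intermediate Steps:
k(p) = p*(8 + p)/4 (k(p) = (p*(p + 8))/4 = (p*(8 + p))*(¼) = p*(8 + p)/4)
k(119)/(-66064) = ((¼)*119*(8 + 119))/(-66064) = ((¼)*119*127)*(-1/66064) = (15113/4)*(-1/66064) = -15113/264256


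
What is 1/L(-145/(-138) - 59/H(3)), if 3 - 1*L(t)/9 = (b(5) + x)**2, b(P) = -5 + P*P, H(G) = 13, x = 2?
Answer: -1/4329 ≈ -0.00023100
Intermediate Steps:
b(P) = -5 + P**2
L(t) = -4329 (L(t) = 27 - 9*((-5 + 5**2) + 2)**2 = 27 - 9*((-5 + 25) + 2)**2 = 27 - 9*(20 + 2)**2 = 27 - 9*22**2 = 27 - 9*484 = 27 - 4356 = -4329)
1/L(-145/(-138) - 59/H(3)) = 1/(-4329) = -1/4329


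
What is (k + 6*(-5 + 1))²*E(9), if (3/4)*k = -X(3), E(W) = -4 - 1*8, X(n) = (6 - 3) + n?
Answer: -12288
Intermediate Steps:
X(n) = 3 + n
E(W) = -12 (E(W) = -4 - 8 = -12)
k = -8 (k = 4*(-(3 + 3))/3 = 4*(-1*6)/3 = (4/3)*(-6) = -8)
(k + 6*(-5 + 1))²*E(9) = (-8 + 6*(-5 + 1))²*(-12) = (-8 + 6*(-4))²*(-12) = (-8 - 24)²*(-12) = (-32)²*(-12) = 1024*(-12) = -12288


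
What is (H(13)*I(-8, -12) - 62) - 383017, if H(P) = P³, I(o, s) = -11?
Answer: -407246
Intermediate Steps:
(H(13)*I(-8, -12) - 62) - 383017 = (13³*(-11) - 62) - 383017 = (2197*(-11) - 62) - 383017 = (-24167 - 62) - 383017 = -24229 - 383017 = -407246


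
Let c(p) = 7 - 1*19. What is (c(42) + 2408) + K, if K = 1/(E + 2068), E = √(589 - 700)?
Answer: 10247059128/4276735 - I*√111/4276735 ≈ 2396.0 - 2.4635e-6*I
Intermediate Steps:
E = I*√111 (E = √(-111) = I*√111 ≈ 10.536*I)
c(p) = -12 (c(p) = 7 - 19 = -12)
K = 1/(2068 + I*√111) (K = 1/(I*√111 + 2068) = 1/(2068 + I*√111) ≈ 0.00048355 - 2.463e-6*I)
(c(42) + 2408) + K = (-12 + 2408) + (2068/4276735 - I*√111/4276735) = 2396 + (2068/4276735 - I*√111/4276735) = 10247059128/4276735 - I*√111/4276735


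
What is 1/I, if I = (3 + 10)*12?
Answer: 1/156 ≈ 0.0064103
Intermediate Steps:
I = 156 (I = 13*12 = 156)
1/I = 1/156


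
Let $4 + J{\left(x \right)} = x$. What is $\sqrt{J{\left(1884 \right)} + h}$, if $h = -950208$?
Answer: $2 i \sqrt{237082} \approx 973.82 i$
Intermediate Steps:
$J{\left(x \right)} = -4 + x$
$\sqrt{J{\left(1884 \right)} + h} = \sqrt{\left(-4 + 1884\right) - 950208} = \sqrt{1880 - 950208} = \sqrt{-948328} = 2 i \sqrt{237082}$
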